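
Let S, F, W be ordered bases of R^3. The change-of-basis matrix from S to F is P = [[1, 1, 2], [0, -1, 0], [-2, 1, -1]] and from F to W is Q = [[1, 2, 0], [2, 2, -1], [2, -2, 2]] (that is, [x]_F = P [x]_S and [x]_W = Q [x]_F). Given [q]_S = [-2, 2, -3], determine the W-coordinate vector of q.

Apply P to get F-coordinates [-6, -2, 9], then Q to get W-coordinates.
The result is [q]_W = [-10, -25, 10].

[-10, -25, 10]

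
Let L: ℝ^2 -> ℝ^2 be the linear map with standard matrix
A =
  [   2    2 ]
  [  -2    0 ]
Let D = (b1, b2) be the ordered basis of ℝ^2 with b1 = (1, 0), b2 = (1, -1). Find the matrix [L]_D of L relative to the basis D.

With P the matrix whose columns are b1, b2, [L]_D = P^(-1) A P.
Column by column: L(b1) = A b1 = (2, -2); its D-coordinates (0, 2) give column 1.
Continuing for each basis vector yields [L]_D = [[0, -2], [2, 2]].

[[0, -2], [2, 2]]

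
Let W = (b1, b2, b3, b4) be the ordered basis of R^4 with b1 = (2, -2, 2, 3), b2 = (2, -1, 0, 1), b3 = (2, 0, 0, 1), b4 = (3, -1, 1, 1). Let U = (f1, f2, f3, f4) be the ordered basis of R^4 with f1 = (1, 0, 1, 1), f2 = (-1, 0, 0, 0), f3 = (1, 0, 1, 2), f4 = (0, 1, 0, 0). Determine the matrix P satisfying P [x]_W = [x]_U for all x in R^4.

Let M have columns bj and N have columns fj. Then for every x, N [x]_U = x = M [x]_W, so P = N^(-1) M.
Since det N = 1, N^(-1) has integer entries; multiplying gives P = [[1, -1, -1, 1], [0, -2, -2, -2], [1, 1, 1, 0], [-2, -1, 0, -1]].

[[1, -1, -1, 1], [0, -2, -2, -2], [1, 1, 1, 0], [-2, -1, 0, -1]]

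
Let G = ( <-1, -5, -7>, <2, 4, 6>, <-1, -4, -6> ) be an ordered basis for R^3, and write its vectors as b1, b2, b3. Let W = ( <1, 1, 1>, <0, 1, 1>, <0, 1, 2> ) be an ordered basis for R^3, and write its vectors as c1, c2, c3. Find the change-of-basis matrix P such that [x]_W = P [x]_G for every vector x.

Let M have columns bj and N have columns cj. Then for every x, N [x]_W = x = M [x]_G, so P = N^(-1) M.
Since det N = 1, N^(-1) has integer entries; multiplying gives P = [[-1, 2, -1], [-2, 0, -1], [-2, 2, -2]].

[[-1, 2, -1], [-2, 0, -1], [-2, 2, -2]]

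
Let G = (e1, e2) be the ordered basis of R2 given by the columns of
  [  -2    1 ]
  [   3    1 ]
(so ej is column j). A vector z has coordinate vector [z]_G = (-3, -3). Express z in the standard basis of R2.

The coordinates say z = -3e1 - 3e2; adding the scaled basis vectors gives (3, -12).

(3, -12)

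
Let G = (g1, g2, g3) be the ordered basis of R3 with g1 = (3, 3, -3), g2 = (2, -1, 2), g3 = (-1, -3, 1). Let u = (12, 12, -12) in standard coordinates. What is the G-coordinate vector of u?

[u]_G is the unique c with M c = u, where M has columns g1, ..., g3.
Row-reducing the augmented matrix [M | u] gives c = (4, 0, 0).
Check: 4g1 + 0·g2 + 0·g3 = (12, 12, -12).

(4, 0, 0)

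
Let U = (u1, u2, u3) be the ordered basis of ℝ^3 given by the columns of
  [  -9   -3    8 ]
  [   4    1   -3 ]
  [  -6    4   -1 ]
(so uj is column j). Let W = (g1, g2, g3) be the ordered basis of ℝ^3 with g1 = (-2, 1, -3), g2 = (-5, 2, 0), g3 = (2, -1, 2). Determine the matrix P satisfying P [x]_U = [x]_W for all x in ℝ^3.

[[2, -2, -1], [1, 1, -2], [0, -1, -2]]

Column j of P is [uj]_W, since P maps U-coordinates to W-coordinates.
Expressing u1 in W: u1 = 2g1 + g2 + 0·g3, so column 1 of P is (2, 1, 0).
Doing the same for each uj gives P = [[2, -2, -1], [1, 1, -2], [0, -1, -2]].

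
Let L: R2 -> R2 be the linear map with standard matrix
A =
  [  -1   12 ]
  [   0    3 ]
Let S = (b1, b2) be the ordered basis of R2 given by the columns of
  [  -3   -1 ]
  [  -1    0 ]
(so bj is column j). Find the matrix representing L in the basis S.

Let P have columns b1, b2. Then [L]_S = P^(-1) A P.
Here det P = -1, so P^(-1) is integer; computing A P first and then P^(-1)(A P) gives [[3, 0], [0, -1]].

[[3, 0], [0, -1]]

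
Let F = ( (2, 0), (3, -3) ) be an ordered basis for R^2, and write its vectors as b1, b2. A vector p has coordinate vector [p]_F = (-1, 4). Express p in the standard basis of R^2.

(10, -12)

The coordinates say p = -b1 + 4b2; adding the scaled basis vectors gives (10, -12).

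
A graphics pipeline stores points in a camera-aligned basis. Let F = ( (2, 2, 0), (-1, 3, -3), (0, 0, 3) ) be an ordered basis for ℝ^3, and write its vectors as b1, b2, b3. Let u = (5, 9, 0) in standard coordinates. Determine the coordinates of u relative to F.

(3, 1, 1)

We seek scalars with c_1 b1 + ... + c_3 b3 = u; equivalently solve M c = u where the columns of M are b1, ..., b3.
Solving this 3x3 system gives c = (3, 1, 1).
Check: 3b1 + b2 + b3 = (5, 9, 0).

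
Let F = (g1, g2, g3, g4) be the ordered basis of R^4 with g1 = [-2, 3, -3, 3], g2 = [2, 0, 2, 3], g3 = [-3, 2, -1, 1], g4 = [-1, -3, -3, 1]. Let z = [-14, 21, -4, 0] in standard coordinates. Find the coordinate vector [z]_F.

[z]_F is the unique c with M c = z, where M has columns g1, ..., g4.
Row-reducing the augmented matrix [M | z] gives c = (2, -2, 3, -3).
Check: 2g1 - 2g2 + 3g3 - 3g4 = [-14, 21, -4, 0].

[2, -2, 3, -3]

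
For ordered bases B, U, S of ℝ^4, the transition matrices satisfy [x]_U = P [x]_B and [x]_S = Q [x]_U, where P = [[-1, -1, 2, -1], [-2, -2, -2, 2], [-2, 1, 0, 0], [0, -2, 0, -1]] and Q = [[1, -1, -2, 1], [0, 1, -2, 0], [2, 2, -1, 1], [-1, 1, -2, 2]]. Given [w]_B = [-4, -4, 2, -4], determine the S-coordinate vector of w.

[16, -4, 48, 4]

First [w]_U = P [w]_B = [16, 4, 4, 12].
Then [w]_S = Q [w]_U = [16, -4, 48, 4].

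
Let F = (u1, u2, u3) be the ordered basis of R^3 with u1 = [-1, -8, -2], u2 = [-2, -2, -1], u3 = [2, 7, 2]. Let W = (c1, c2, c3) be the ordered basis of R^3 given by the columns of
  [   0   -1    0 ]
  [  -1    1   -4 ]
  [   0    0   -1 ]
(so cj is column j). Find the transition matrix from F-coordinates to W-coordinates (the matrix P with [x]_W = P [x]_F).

[[1, 0, -1], [1, 2, -2], [2, 1, -2]]

Column j of P is [uj]_W, since P maps F-coordinates to W-coordinates.
Expressing u1 in W: u1 = c1 + c2 + 2c3, so column 1 of P is [1, 1, 2].
Doing the same for each uj gives P = [[1, 0, -1], [1, 2, -2], [2, 1, -2]].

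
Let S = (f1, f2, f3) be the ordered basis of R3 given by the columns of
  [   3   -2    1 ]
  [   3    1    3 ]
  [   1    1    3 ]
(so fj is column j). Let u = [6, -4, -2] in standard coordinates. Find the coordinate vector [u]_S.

We seek scalars with c_1 f1 + ... + c_3 f3 = u; equivalently solve M c = u where the columns of M are f1, ..., f3.
Solving this 3x3 system gives c = (-1, -4, 1).
Check: -f1 - 4f2 + f3 = [6, -4, -2].

[-1, -4, 1]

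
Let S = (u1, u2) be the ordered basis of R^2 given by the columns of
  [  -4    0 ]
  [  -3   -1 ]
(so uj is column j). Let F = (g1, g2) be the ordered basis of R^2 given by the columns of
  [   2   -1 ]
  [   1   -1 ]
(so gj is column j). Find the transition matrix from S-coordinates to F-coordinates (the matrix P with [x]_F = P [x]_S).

Take x = uj: its S-coordinates are the j-th standard unit vector, so P e_j — column j of P — equals [uj]_F.
u1 = -g1 + 2g2, giving column 1 = <-1, 2>; repeating for each j gives P = [[-1, 1], [2, 2]].

[[-1, 1], [2, 2]]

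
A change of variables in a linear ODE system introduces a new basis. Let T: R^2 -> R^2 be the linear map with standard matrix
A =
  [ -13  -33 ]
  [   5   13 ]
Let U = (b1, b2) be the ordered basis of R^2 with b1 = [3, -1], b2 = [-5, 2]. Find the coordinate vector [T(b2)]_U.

[3, 2]

Column 2 of [T]_U is the U-coordinate vector of T(b2).
In standard coordinates T(b2) = A b2 = [-1, 1].
Converting to U: [-1, 1] = 3b1 + 2b2, so the coordinate vector is [3, 2].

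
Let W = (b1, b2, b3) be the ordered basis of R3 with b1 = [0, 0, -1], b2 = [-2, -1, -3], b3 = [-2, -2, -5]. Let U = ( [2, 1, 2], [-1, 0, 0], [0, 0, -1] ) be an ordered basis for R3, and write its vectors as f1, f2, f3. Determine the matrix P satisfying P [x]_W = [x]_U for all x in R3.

[[0, -1, -2], [0, 0, -2], [1, 1, 1]]

Take x = bj: its W-coordinates are the j-th standard unit vector, so P e_j — column j of P — equals [bj]_U.
b1 = 0·f1 + 0·f2 + f3, giving column 1 = [0, 0, 1]; repeating for each j gives P = [[0, -1, -2], [0, 0, -2], [1, 1, 1]].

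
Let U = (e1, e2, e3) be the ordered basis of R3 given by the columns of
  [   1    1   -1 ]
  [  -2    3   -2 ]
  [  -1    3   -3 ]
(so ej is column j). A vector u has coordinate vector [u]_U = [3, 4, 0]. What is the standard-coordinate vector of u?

u = M [u]_U, where M has columns e1, ..., e3.
Carrying out the matrix-vector product, u = [7, 6, 9].

[7, 6, 9]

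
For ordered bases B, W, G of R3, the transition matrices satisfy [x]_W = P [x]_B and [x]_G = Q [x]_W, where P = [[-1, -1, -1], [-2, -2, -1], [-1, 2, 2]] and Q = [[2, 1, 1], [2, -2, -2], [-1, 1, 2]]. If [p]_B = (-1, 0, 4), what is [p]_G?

(1, -20, 19)

Composing the changes, [p]_G = Q P [p]_B.
Q P = [[-5, -2, -1], [4, -2, -4], [-3, 3, 4]]; applying this to (-1, 0, 4) gives (1, -20, 19).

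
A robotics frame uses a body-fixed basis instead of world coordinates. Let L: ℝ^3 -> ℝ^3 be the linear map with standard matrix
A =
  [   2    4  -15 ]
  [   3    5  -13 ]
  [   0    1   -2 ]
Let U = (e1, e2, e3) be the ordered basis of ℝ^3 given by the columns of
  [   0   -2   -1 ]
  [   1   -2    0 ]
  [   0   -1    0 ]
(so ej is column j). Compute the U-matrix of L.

With P the matrix whose columns are e1, ..., e3, [L]_U = P^(-1) A P.
Column by column: L(e1) = A e1 = (4, 5, 1); its U-coordinates (3, -1, -2) give column 1.
Continuing for each basis vector yields [L]_U = [[3, -3, -3], [-1, 0, 0], [-2, -3, 2]].

[[3, -3, -3], [-1, 0, 0], [-2, -3, 2]]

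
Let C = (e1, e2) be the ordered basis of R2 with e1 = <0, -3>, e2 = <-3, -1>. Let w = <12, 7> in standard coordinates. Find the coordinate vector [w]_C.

Write w = c_1 e1 + c_2 e2 and solve for the c_i.
System: 0c_1 - 3c_2 = 12, -3c_1 - c_2 = 7; solving gives c_1 = -1, c_2 = -4.
Check: -e1 - 4e2 = <12, 7>.

<-1, -4>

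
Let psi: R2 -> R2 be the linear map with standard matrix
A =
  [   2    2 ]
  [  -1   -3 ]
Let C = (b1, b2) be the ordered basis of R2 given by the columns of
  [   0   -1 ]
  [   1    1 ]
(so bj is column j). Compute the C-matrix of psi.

[[-1, -2], [-2, 0]]

The j-th column of [psi]_C is [psi(bj)]_C.
psi(b1) = A b1 = (2, -3) = -b1 - 2b2, so column 1 is (-1, -2).
Repeating for b2 and assembling the columns gives [[-1, -2], [-2, 0]].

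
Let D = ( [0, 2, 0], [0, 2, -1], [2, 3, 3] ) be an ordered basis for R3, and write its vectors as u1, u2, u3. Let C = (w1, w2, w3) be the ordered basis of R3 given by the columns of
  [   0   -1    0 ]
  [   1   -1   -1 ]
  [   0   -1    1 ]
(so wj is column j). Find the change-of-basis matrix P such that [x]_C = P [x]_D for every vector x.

[[2, 1, 2], [0, 0, -2], [0, -1, 1]]

Let M have columns uj and N have columns wj. Then for every x, N [x]_C = x = M [x]_D, so P = N^(-1) M.
Since det N = 1, N^(-1) has integer entries; multiplying gives P = [[2, 1, 2], [0, 0, -2], [0, -1, 1]].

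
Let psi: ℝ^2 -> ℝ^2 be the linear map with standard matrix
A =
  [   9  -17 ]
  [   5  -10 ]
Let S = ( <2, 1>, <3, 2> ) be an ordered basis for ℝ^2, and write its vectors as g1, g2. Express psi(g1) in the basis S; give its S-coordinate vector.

Column 1 of [psi]_S is the S-coordinate vector of psi(g1).
In standard coordinates psi(g1) = A g1 = <1, 0>.
Converting to S: <1, 0> = 2g1 - g2, so the coordinate vector is <2, -1>.

<2, -1>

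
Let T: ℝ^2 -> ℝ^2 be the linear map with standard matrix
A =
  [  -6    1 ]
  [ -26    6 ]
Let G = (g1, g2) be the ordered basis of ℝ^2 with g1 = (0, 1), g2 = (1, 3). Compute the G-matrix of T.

[[3, 1], [1, -3]]

Let P have columns g1, g2. Then [T]_G = P^(-1) A P.
Here det P = -1, so P^(-1) is integer; computing A P first and then P^(-1)(A P) gives [[3, 1], [1, -3]].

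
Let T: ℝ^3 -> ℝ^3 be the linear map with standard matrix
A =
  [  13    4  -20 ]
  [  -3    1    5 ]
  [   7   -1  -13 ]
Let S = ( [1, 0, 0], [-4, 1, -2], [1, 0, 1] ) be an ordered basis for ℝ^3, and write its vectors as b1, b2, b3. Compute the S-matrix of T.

[[0, 1, 3], [-3, 3, 2], [1, 3, -2]]

The j-th column of [T]_S is [T(bj)]_S.
T(b1) = A b1 = [13, -3, 7] = 0·b1 - 3b2 + b3, so column 1 is [0, -3, 1].
Repeating for b2, b3 and assembling the columns gives [[0, 1, 3], [-3, 3, 2], [1, 3, -2]].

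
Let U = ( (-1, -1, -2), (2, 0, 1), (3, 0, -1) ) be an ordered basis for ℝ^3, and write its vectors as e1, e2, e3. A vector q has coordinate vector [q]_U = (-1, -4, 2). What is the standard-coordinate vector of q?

(-1, 1, -4)

By definition q = -e1 - 4e2 + 2e3.
Summing componentwise gives (-1, 1, -4).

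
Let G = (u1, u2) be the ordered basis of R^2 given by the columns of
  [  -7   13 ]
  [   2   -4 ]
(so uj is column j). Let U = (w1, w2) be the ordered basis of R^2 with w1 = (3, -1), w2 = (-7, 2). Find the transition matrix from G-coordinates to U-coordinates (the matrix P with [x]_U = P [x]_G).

[[0, 2], [1, -1]]

Column j of P is [uj]_U, since P maps G-coordinates to U-coordinates.
Expressing u1 in U: u1 = 0·w1 + w2, so column 1 of P is (0, 1).
Doing the same for each uj gives P = [[0, 2], [1, -1]].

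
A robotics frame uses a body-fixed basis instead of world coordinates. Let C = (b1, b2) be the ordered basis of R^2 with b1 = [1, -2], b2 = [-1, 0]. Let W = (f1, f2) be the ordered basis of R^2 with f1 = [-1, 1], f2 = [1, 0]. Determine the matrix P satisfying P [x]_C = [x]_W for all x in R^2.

Let M have columns bj and N have columns fj. Then for every x, N [x]_W = x = M [x]_C, so P = N^(-1) M.
Since det N = -1, N^(-1) has integer entries; multiplying gives P = [[-2, 0], [-1, -1]].

[[-2, 0], [-1, -1]]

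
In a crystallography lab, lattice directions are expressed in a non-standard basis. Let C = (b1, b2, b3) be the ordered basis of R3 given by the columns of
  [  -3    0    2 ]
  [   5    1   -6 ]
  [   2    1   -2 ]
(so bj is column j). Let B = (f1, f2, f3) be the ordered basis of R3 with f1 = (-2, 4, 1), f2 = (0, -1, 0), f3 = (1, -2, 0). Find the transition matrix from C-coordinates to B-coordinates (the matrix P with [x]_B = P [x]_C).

Take x = bj: its C-coordinates are the j-th standard unit vector, so P e_j — column j of P — equals [bj]_B.
b1 = 2f1 + f2 + f3, giving column 1 = (2, 1, 1); repeating for each j gives P = [[2, 1, -2], [1, -1, 2], [1, 2, -2]].

[[2, 1, -2], [1, -1, 2], [1, 2, -2]]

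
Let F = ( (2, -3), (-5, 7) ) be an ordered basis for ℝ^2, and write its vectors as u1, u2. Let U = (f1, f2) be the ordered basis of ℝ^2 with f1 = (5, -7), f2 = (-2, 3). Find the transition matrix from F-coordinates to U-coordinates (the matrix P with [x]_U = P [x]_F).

[[0, -1], [-1, 0]]

Let M have columns uj and N have columns fj. Then for every x, N [x]_U = x = M [x]_F, so P = N^(-1) M.
Since det N = 1, N^(-1) has integer entries; multiplying gives P = [[0, -1], [-1, 0]].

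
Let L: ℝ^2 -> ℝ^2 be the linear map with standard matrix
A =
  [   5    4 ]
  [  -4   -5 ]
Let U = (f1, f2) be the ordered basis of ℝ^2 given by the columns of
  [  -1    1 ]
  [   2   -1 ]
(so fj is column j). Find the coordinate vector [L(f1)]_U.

(-3, 0)

Compute L(f1) = A f1 = (3, -6) in standard coordinates.
Then write this in U-coordinates: solve for y in y_1 f1 + y_2 f2 = (3, -6).
This gives y = (-3, 0), which is column 1 of [L]_U.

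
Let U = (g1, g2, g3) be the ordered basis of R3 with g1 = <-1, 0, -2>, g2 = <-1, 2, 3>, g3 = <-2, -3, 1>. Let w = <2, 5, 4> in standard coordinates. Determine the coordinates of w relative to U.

<-1, 1, -1>

[w]_U is the unique c with M c = w, where M has columns g1, ..., g3.
Row-reducing the augmented matrix [M | w] gives c = (-1, 1, -1).
Check: -g1 + g2 - g3 = <2, 5, 4>.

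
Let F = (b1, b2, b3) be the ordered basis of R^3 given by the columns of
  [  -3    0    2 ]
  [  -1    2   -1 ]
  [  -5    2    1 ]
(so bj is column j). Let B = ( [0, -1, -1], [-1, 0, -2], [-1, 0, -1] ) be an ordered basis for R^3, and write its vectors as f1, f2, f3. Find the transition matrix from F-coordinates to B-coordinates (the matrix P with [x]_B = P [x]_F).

[[1, -2, 1], [1, 0, 0], [2, 0, -2]]

Let M have columns bj and N have columns fj. Then for every x, N [x]_B = x = M [x]_F, so P = N^(-1) M.
Since det N = -1, N^(-1) has integer entries; multiplying gives P = [[1, -2, 1], [1, 0, 0], [2, 0, -2]].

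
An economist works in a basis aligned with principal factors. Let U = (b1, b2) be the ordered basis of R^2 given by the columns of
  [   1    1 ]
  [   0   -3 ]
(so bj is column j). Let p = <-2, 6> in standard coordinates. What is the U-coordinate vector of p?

<0, -2>

We seek scalars with c_1 b1 + c_2 b2 = p; equivalently solve M c = p where the columns of M are b1, b2.
System: c_1 + c_2 = -2, 0c_1 - 3c_2 = 6; solving gives c_1 = 0, c_2 = -2.
Check: 0·b1 - 2b2 = <-2, 6>.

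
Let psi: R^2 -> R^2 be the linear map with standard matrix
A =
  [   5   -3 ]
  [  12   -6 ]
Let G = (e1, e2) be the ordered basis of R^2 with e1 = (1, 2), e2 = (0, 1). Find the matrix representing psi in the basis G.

Let P have columns e1, e2. Then [psi]_G = P^(-1) A P.
Here det P = 1, so P^(-1) is integer; computing A P first and then P^(-1)(A P) gives [[-1, -3], [2, 0]].

[[-1, -3], [2, 0]]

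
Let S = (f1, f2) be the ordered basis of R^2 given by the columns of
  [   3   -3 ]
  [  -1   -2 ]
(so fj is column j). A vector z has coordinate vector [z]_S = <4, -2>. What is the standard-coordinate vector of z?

The coordinates say z = 4f1 - 2f2; adding the scaled basis vectors gives <18, 0>.

<18, 0>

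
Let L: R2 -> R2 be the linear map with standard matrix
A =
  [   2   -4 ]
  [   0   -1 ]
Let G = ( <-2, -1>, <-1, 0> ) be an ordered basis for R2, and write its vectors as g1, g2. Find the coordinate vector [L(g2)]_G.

Compute L(g2) = A g2 = <-2, 0> in standard coordinates.
Then write this in G-coordinates: solve for y in y_1 g1 + y_2 g2 = <-2, 0>.
This gives y = <0, 2>, which is column 2 of [L]_G.

<0, 2>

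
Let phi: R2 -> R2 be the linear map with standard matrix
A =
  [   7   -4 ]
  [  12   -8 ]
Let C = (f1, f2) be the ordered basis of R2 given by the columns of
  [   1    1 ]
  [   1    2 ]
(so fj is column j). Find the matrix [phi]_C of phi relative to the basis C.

Let P have columns f1, f2. Then [phi]_C = P^(-1) A P.
Here det P = 1, so P^(-1) is integer; computing A P first and then P^(-1)(A P) gives [[2, 2], [1, -3]].

[[2, 2], [1, -3]]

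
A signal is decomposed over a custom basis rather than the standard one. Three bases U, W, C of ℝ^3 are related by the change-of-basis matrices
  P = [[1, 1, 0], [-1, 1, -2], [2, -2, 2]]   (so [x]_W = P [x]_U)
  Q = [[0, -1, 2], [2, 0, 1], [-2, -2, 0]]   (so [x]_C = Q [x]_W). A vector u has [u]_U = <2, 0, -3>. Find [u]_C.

<-8, 2, -12>

Apply P to get W-coordinates <2, 4, -2>, then Q to get C-coordinates.
The result is [u]_C = <-8, 2, -12>.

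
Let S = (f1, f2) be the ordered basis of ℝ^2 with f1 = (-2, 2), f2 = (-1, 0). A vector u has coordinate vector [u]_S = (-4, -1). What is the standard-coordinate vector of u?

By definition u = -4f1 - f2.
Summing componentwise gives (9, -8).

(9, -8)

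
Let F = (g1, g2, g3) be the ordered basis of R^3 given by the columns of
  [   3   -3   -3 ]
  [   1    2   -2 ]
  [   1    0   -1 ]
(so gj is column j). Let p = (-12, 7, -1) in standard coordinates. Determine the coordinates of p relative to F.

Write p = c_1 g1 + ... + c_3 g3 and solve for the c_i.
Gaussian elimination on [M | p] yields c = (-3, 3, -2).
Check: -3g1 + 3g2 - 2g3 = (-12, 7, -1).

(-3, 3, -2)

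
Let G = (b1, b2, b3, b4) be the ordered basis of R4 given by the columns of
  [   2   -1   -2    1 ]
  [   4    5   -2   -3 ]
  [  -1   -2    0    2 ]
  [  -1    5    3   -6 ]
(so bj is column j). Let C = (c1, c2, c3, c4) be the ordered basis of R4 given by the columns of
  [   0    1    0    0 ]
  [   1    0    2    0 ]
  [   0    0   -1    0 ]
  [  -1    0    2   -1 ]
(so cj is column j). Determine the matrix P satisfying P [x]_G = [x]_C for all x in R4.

[[2, 1, -2, 1], [2, -1, -2, 1], [1, 2, 0, -2], [1, -2, -1, 1]]

Column j of P is [bj]_C, since P maps G-coordinates to C-coordinates.
Expressing b1 in C: b1 = 2c1 + 2c2 + c3 + c4, so column 1 of P is <2, 2, 1, 1>.
Doing the same for each bj gives P = [[2, 1, -2, 1], [2, -1, -2, 1], [1, 2, 0, -2], [1, -2, -1, 1]].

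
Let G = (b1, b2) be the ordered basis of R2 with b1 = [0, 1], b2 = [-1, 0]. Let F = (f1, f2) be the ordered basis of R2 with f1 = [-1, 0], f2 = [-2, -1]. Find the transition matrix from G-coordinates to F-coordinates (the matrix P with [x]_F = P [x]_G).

Let M have columns bj and N have columns fj. Then for every x, N [x]_F = x = M [x]_G, so P = N^(-1) M.
Since det N = 1, N^(-1) has integer entries; multiplying gives P = [[2, 1], [-1, 0]].

[[2, 1], [-1, 0]]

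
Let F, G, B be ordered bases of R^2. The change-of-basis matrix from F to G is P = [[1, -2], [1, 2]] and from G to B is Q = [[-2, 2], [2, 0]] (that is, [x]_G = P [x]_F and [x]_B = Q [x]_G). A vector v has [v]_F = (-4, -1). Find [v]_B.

Composing the changes, [v]_B = Q P [v]_F.
Q P = [[0, 8], [2, -4]]; applying this to (-4, -1) gives (-8, -4).

(-8, -4)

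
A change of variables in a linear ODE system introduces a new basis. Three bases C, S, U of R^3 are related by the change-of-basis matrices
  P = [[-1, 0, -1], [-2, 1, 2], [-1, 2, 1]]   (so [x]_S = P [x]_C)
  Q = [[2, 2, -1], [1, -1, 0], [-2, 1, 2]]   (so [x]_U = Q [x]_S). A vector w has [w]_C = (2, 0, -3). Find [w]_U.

First [w]_S = P [w]_C = (1, -10, -5).
Then [w]_U = Q [w]_S = (-13, 11, -22).

(-13, 11, -22)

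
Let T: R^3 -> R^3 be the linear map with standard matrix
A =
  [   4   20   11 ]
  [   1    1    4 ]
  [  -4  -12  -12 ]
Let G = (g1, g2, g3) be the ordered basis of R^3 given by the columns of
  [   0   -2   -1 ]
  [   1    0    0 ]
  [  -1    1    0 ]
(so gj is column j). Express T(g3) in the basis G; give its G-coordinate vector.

(-1, 3, -2)

Compute T(g3) = A g3 = (-4, -1, 4) in standard coordinates.
Then write this in G-coordinates: solve for y in y_1 g1 + ... + y_3 g3 = (-4, -1, 4).
This gives y = (-1, 3, -2), which is column 3 of [T]_G.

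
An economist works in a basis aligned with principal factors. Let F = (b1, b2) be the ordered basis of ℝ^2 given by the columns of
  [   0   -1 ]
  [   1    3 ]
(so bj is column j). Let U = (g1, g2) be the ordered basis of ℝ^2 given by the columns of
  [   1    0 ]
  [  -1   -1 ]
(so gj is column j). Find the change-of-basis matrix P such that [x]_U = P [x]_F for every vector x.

[[0, -1], [-1, -2]]

Take x = bj: its F-coordinates are the j-th standard unit vector, so P e_j — column j of P — equals [bj]_U.
b1 = 0·g1 - g2, giving column 1 = (0, -1); repeating for each j gives P = [[0, -1], [-1, -2]].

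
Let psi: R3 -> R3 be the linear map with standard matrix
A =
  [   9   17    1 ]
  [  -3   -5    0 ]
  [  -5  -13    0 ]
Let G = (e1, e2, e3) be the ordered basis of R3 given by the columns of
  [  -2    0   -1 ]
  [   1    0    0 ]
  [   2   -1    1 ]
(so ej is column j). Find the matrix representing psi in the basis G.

With P the matrix whose columns are e1, ..., e3, [psi]_G = P^(-1) A P.
Column by column: psi(e1) = A e1 = [1, 1, -3]; its G-coordinates [1, 2, -3] give column 1.
Continuing for each basis vector yields [psi]_G = [[1, 0, 3], [2, 1, 3], [-3, 1, 2]].

[[1, 0, 3], [2, 1, 3], [-3, 1, 2]]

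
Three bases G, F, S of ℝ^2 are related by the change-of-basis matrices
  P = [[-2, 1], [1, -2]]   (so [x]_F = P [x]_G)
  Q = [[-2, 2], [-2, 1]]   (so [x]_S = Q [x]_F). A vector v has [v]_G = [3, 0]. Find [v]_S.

First [v]_F = P [v]_G = [-6, 3].
Then [v]_S = Q [v]_F = [18, 15].

[18, 15]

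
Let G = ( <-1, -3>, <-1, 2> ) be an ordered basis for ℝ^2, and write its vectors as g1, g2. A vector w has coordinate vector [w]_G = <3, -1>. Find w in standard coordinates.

The coordinates say w = 3g1 - g2; adding the scaled basis vectors gives <-2, -11>.

<-2, -11>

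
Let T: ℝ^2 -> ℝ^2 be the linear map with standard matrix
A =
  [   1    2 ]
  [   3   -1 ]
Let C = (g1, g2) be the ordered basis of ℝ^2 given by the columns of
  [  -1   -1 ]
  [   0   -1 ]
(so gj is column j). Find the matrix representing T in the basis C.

The j-th column of [T]_C is [T(gj)]_C.
T(g1) = A g1 = [-1, -3] = -2g1 + 3g2, so column 1 is [-2, 3].
Repeating for g2 and assembling the columns gives [[-2, 1], [3, 2]].

[[-2, 1], [3, 2]]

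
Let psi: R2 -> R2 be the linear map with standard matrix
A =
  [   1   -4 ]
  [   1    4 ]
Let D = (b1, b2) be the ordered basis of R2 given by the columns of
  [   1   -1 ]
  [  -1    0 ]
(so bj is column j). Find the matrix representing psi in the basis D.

[[3, 1], [-2, 2]]

The j-th column of [psi]_D is [psi(bj)]_D.
psi(b1) = A b1 = [5, -3] = 3b1 - 2b2, so column 1 is [3, -2].
Repeating for b2 and assembling the columns gives [[3, 1], [-2, 2]].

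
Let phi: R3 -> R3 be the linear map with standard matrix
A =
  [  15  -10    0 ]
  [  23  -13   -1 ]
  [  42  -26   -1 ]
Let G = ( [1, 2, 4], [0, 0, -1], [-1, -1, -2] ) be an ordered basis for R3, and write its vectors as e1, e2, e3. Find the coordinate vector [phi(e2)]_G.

[1, 1, 1]

Compute phi(e2) = A e2 = [0, 1, 1] in standard coordinates.
Then write this in G-coordinates: solve for y in y_1 e1 + ... + y_3 e3 = [0, 1, 1].
This gives y = [1, 1, 1], which is column 2 of [phi]_G.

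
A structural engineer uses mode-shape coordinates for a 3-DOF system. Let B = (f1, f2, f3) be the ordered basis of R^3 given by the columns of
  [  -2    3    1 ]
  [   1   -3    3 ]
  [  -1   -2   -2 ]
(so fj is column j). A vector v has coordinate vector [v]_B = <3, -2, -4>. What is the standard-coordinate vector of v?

<-16, -3, 9>

The coordinates say v = 3f1 - 2f2 - 4f3; adding the scaled basis vectors gives <-16, -3, 9>.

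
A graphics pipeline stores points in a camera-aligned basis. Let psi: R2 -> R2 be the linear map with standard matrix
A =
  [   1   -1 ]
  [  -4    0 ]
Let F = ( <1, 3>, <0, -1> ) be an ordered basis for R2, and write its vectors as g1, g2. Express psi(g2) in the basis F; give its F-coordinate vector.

Compute psi(g2) = A g2 = <1, 0> in standard coordinates.
Then write this in F-coordinates: solve for y in y_1 g1 + y_2 g2 = <1, 0>.
This gives y = <1, 3>, which is column 2 of [psi]_F.

<1, 3>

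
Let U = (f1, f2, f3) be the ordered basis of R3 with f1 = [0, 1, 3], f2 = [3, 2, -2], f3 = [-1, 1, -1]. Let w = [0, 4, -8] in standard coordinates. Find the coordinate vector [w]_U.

Write w = c_1 f1 + ... + c_3 f3 and solve for the c_i.
Solving this 3x3 system gives c = (-1, 1, 3).
Check: -f1 + f2 + 3f3 = [0, 4, -8].

[-1, 1, 3]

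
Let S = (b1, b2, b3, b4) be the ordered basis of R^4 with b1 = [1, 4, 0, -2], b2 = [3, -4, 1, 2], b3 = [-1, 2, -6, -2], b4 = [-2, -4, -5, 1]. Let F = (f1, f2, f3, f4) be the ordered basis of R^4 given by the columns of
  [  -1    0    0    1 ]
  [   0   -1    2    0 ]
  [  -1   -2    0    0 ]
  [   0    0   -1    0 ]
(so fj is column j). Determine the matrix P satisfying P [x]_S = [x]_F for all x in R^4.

[[0, -1, 2, 1], [0, 0, 2, 2], [2, -2, 2, -1], [1, 2, 1, -1]]

Let M have columns bj and N have columns fj. Then for every x, N [x]_F = x = M [x]_S, so P = N^(-1) M.
Since det N = -1, N^(-1) has integer entries; multiplying gives P = [[0, -1, 2, 1], [0, 0, 2, 2], [2, -2, 2, -1], [1, 2, 1, -1]].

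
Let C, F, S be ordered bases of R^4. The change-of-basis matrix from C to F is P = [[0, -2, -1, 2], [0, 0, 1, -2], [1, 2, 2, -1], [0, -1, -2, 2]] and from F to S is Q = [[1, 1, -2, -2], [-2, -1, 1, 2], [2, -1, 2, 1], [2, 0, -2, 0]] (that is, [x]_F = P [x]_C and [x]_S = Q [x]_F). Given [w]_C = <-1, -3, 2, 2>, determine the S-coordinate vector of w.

<10, -13, 11, 26>

First [w]_F = P [w]_C = <8, -2, -5, 3>.
Then [w]_S = Q [w]_F = <10, -13, 11, 26>.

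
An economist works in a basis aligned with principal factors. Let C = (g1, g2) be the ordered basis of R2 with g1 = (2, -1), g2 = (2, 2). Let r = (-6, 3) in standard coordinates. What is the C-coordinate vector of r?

(-3, 0)

We seek scalars with c_1 g1 + c_2 g2 = r; equivalently solve M c = r where the columns of M are g1, g2.
System: 2c_1 + 2c_2 = -6, -c_1 + 2c_2 = 3; solving gives c_1 = -3, c_2 = 0.
Check: -3g1 + 0·g2 = (-6, 3).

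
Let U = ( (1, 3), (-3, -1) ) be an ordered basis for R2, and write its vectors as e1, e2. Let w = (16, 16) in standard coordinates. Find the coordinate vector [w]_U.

[w]_U is the unique c with M c = w, where M has columns e1, e2.
System: c_1 - 3c_2 = 16, 3c_1 - c_2 = 16; solving gives c_1 = 4, c_2 = -4.
Check: 4e1 - 4e2 = (16, 16).

(4, -4)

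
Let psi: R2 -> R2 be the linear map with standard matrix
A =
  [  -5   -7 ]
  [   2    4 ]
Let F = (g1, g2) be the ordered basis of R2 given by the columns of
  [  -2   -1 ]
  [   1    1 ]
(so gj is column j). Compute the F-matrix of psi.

The j-th column of [psi]_F is [psi(gj)]_F.
psi(g1) = A g1 = [3, 0] = -3g1 + 3g2, so column 1 is [-3, 3].
Repeating for g2 and assembling the columns gives [[-3, 0], [3, 2]].

[[-3, 0], [3, 2]]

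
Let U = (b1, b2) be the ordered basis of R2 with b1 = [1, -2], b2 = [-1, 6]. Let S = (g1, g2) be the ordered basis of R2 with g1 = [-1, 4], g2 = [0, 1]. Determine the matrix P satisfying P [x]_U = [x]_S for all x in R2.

[[-1, 1], [2, 2]]

Let M have columns bj and N have columns gj. Then for every x, N [x]_S = x = M [x]_U, so P = N^(-1) M.
Since det N = -1, N^(-1) has integer entries; multiplying gives P = [[-1, 1], [2, 2]].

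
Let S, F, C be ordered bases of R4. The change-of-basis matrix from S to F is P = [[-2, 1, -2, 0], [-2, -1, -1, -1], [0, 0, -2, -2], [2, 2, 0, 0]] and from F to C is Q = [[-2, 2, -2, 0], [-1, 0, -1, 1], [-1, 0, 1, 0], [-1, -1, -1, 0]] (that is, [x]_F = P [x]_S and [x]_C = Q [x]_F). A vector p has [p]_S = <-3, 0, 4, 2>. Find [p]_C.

Apply P to get F-coordinates <-2, 0, -12, -6>, then Q to get C-coordinates.
The result is [p]_C = <28, 8, -10, 14>.

<28, 8, -10, 14>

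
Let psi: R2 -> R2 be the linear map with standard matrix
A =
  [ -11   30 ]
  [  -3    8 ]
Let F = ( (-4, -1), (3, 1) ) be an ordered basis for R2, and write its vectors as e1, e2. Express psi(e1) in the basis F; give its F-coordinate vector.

Compute psi(e1) = A e1 = (14, 4) in standard coordinates.
Then write this in F-coordinates: solve for y in y_1 e1 + y_2 e2 = (14, 4).
This gives y = (-2, 2), which is column 1 of [psi]_F.

(-2, 2)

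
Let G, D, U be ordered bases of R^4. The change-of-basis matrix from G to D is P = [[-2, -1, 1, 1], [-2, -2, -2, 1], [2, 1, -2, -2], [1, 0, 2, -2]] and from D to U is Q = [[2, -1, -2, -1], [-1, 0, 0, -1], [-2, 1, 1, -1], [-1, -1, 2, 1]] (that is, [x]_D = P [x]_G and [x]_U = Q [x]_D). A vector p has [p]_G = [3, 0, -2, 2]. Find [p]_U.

[-19, 11, 23, 13]

First [p]_D = P [p]_G = [-6, 0, 6, -5].
Then [p]_U = Q [p]_D = [-19, 11, 23, 13].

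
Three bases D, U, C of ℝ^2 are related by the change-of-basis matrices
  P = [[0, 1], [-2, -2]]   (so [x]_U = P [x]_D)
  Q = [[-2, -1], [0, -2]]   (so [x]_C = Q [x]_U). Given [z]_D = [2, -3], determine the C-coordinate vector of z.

Composing the changes, [z]_C = Q P [z]_D.
Q P = [[2, 0], [4, 4]]; applying this to [2, -3] gives [4, -4].

[4, -4]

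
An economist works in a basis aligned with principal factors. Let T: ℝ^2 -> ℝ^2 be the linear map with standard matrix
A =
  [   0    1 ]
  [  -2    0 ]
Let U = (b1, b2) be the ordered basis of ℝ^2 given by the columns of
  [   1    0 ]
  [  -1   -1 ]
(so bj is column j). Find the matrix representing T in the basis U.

[[-1, -1], [3, 1]]

Let P have columns b1, b2. Then [T]_U = P^(-1) A P.
Here det P = -1, so P^(-1) is integer; computing A P first and then P^(-1)(A P) gives [[-1, -1], [3, 1]].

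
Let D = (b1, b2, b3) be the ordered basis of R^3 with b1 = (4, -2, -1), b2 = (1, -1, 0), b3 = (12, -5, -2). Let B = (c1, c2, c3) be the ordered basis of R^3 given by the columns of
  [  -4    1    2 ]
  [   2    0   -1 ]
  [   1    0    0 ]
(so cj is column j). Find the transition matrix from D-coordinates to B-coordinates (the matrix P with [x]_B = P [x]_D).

[[-1, 0, -2], [0, -1, 2], [0, 1, 1]]

Column j of P is [bj]_B, since P maps D-coordinates to B-coordinates.
Expressing b1 in B: b1 = -c1 + 0·c2 + 0·c3, so column 1 of P is (-1, 0, 0).
Doing the same for each bj gives P = [[-1, 0, -2], [0, -1, 2], [0, 1, 1]].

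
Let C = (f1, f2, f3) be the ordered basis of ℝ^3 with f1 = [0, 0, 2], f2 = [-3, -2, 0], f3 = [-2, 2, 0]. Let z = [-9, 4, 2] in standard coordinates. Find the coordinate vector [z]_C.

We seek scalars with c_1 f1 + ... + c_3 f3 = z; equivalently solve M c = z where the columns of M are f1, ..., f3.
Solving this 3x3 system gives c = (1, 1, 3).
Check: f1 + f2 + 3f3 = [-9, 4, 2].

[1, 1, 3]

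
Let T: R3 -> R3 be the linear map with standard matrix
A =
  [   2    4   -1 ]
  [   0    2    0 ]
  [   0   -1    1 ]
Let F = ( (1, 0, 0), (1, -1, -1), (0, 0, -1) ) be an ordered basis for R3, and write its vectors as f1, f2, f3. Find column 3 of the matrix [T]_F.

Compute T(f3) = A f3 = (1, 0, -1) in standard coordinates.
Then write this in F-coordinates: solve for y in y_1 f1 + ... + y_3 f3 = (1, 0, -1).
This gives y = (1, 0, 1), which is column 3 of [T]_F.

(1, 0, 1)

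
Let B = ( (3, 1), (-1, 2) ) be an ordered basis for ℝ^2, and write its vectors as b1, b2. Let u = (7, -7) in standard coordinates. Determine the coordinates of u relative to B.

(1, -4)

We seek scalars with c_1 b1 + c_2 b2 = u; equivalently solve M c = u where the columns of M are b1, b2.
System: 3c_1 - c_2 = 7, c_1 + 2c_2 = -7; solving gives c_1 = 1, c_2 = -4.
Check: b1 - 4b2 = (7, -7).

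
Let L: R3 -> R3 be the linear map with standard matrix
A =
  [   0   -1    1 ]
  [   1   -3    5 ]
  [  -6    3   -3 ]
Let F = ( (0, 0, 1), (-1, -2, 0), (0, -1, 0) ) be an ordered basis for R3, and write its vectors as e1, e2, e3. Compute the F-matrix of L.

Let P have columns e1, ..., e3. Then [L]_F = P^(-1) A P.
Here det P = 1, so P^(-1) is integer; computing A P first and then P^(-1)(A P) gives [[-3, 0, -3], [-1, -2, -1], [-3, -1, -1]].

[[-3, 0, -3], [-1, -2, -1], [-3, -1, -1]]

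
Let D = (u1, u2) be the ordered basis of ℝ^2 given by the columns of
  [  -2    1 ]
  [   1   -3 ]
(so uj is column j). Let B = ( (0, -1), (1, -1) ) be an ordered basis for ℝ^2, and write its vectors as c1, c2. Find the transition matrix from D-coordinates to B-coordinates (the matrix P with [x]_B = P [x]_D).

Take x = uj: its D-coordinates are the j-th standard unit vector, so P e_j — column j of P — equals [uj]_B.
u1 = c1 - 2c2, giving column 1 = (1, -2); repeating for each j gives P = [[1, 2], [-2, 1]].

[[1, 2], [-2, 1]]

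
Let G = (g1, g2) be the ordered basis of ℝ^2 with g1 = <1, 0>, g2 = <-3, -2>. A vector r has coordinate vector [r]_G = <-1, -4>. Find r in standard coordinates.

r = M [r]_G, where M has columns g1, g2.
Carrying out the matrix-vector product, r = <11, 8>.

<11, 8>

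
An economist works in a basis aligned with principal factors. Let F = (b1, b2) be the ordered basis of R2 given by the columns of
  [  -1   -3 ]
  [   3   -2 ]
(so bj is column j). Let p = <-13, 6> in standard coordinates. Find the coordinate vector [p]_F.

[p]_F is the unique c with M c = p, where M has columns b1, b2.
System: -c_1 - 3c_2 = -13, 3c_1 - 2c_2 = 6; solving gives c_1 = 4, c_2 = 3.
Check: 4b1 + 3b2 = <-13, 6>.

<4, 3>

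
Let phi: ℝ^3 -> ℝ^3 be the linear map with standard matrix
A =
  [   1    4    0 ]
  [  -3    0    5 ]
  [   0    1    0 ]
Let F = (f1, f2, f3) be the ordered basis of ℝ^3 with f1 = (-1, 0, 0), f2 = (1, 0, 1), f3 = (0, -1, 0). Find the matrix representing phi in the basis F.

[[1, -1, 3], [0, 0, -1], [-3, -2, 0]]

With P the matrix whose columns are f1, ..., f3, [phi]_F = P^(-1) A P.
Column by column: phi(f1) = A f1 = (-1, 3, 0); its F-coordinates (1, 0, -3) give column 1.
Continuing for each basis vector yields [phi]_F = [[1, -1, 3], [0, 0, -1], [-3, -2, 0]].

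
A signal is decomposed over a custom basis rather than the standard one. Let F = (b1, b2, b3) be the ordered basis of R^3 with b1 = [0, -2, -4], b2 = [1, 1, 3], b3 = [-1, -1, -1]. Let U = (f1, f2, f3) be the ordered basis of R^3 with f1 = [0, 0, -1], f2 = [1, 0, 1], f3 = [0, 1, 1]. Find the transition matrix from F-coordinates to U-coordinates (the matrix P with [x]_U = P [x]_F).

Take x = bj: its F-coordinates are the j-th standard unit vector, so P e_j — column j of P — equals [bj]_U.
b1 = 2f1 + 0·f2 - 2f3, giving column 1 = [2, 0, -2]; repeating for each j gives P = [[2, -1, -1], [0, 1, -1], [-2, 1, -1]].

[[2, -1, -1], [0, 1, -1], [-2, 1, -1]]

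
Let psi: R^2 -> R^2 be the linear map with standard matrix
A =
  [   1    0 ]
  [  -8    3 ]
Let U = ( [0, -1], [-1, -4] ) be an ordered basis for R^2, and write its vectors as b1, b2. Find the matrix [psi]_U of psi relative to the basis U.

Let P have columns b1, b2. Then [psi]_U = P^(-1) A P.
Here det P = -1, so P^(-1) is integer; computing A P first and then P^(-1)(A P) gives [[3, 0], [0, 1]].

[[3, 0], [0, 1]]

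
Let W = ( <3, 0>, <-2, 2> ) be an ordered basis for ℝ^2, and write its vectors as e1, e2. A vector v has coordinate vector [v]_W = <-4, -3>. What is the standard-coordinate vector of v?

The coordinates say v = -4e1 - 3e2; adding the scaled basis vectors gives <-6, -6>.

<-6, -6>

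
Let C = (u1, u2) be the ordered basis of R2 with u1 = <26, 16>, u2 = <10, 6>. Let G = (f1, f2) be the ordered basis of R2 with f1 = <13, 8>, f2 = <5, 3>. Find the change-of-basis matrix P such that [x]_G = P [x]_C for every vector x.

[[2, 0], [0, 2]]

Take x = uj: its C-coordinates are the j-th standard unit vector, so P e_j — column j of P — equals [uj]_G.
u1 = 2f1 + 0·f2, giving column 1 = <2, 0>; repeating for each j gives P = [[2, 0], [0, 2]].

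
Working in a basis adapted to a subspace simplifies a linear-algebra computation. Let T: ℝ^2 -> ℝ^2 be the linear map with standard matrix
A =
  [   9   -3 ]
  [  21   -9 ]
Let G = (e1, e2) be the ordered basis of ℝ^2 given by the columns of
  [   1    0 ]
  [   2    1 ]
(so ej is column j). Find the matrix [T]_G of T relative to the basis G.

The j-th column of [T]_G is [T(ej)]_G.
T(e1) = A e1 = (3, 3) = 3e1 - 3e2, so column 1 is (3, -3).
Repeating for e2 and assembling the columns gives [[3, -3], [-3, -3]].

[[3, -3], [-3, -3]]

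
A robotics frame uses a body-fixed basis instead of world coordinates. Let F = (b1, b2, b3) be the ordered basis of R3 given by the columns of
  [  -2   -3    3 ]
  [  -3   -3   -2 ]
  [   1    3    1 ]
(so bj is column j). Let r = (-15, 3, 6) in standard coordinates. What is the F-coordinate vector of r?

[r]_F is the unique c with M c = r, where M has columns b1, ..., b3.
Row-reducing the augmented matrix [M | r] gives c = (-3, 4, -3).
Check: -3b1 + 4b2 - 3b3 = (-15, 3, 6).

(-3, 4, -3)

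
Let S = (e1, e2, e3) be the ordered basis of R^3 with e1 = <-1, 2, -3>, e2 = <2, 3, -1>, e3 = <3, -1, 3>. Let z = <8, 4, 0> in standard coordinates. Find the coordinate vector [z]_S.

<4, 0, 4>

Write z = c_1 e1 + ... + c_3 e3 and solve for the c_i.
Solving this 3x3 system gives c = (4, 0, 4).
Check: 4e1 + 0·e2 + 4e3 = <8, 4, 0>.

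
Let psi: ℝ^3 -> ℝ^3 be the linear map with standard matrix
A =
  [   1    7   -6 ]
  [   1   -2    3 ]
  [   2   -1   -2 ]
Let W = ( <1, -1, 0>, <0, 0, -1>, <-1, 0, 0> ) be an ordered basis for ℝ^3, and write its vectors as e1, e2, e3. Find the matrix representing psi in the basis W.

[[-3, 3, 1], [-3, -2, 2], [3, -3, 2]]

The j-th column of [psi]_W is [psi(ej)]_W.
psi(e1) = A e1 = <-6, 3, 3> = -3e1 - 3e2 + 3e3, so column 1 is <-3, -3, 3>.
Repeating for e2, e3 and assembling the columns gives [[-3, 3, 1], [-3, -2, 2], [3, -3, 2]].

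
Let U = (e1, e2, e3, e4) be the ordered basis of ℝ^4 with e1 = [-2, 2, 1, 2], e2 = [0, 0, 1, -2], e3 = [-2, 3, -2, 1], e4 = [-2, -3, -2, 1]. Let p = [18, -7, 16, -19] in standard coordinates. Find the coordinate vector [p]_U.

[-2, 4, -4, -3]

[p]_U is the unique c with M c = p, where M has columns e1, ..., e4.
Solving this 4x4 system gives c = (-2, 4, -4, -3).
Check: -2e1 + 4e2 - 4e3 - 3e4 = [18, -7, 16, -19].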